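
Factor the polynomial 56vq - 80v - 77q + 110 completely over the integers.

(7q - 10)(8v - 11)

Group as (56vq - 80v) + (-77q + 110) = 8v(7q - 10) - 11(7q - 10).
Both groups share the factor (7q - 10).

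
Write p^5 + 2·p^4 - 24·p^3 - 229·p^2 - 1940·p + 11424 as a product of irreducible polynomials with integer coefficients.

Trying the rational-root candidates, p = 7 is a root, so (p - 7) is a factor; dividing leaves p^4 + 9·p^3 + 39·p^2 + 44·p - 1632.
Next, p = 4 is a root, so (p - 4) divides it; the quotient is p^3 + 13·p^2 + 91·p + 408.
Then p = -8 is a root, so (p + 8) divides it; the quotient is p^2 + 5·p + 51.
The quadratic p^2 + 5·p + 51 has discriminant -179 < 0 and is irreducible over ℤ.

(p + 8)·(p - 4)·(p - 7)·(p^2 + 5·p + 51)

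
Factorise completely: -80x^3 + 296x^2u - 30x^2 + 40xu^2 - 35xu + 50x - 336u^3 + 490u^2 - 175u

Group: 8x(-10x^2 + 47xu - 10x - 42u^2 + 35u) + (8u - 5)(-10x^2 + 47xu - 10x - 42u^2 + 35u); both groups contain (-10x^2 + 47xu - 10x - 42u^2 + 35u), so (8x + 8u - 5) is a factor with cofactor -10x^2 + 47xu - 10x - 42u^2 + 35u.
The cofactor groups again: -10x^2 + 47xu - 10x - 42u^2 + 35u = -5x(2x - 7u) + (6u - 5)(2x - 7u); both groups contain (2x - 7u), giving -(5x - 6u + 5)(2x - 7u).

-(5x - 6u + 5)(2x - 7u)(8x + 8u - 5)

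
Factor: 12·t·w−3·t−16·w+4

(3·t−4)·(4·w−1)

Group as (12·t·w−3·t) + (−16·w+4) = 3·t·(4·w−1) − 4·(4·w−1).
Both groups share the factor (4·w−1).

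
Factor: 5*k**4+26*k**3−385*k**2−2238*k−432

Testing divisors of the constant over divisors of the leading coefficient, k = −8 is a root, so (k+8) is a factor; dividing leaves 5*k**3−14*k**2−273*k−54.
Next, k = 9 is a root, giving the factor (k−9) and quotient 5*k**2+31*k+6.
The remaining quadratic factors as (5*k+1)(k+6).

(5*k+1)*(k+6)*(k+8)*(k−9)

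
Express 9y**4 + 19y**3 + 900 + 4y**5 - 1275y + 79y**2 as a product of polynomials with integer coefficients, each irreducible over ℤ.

Trying the rational-root candidates, y = 3 is a root, so (y - 3) divides it; the quotient is 4y**4 + 21y**3 + 82y**2 + 325y - 300.
Continuing, y = -5 is a root, so (y + 5) divides it; the quotient is 4y**3 + y**2 + 77y - 60.
Continuing, y = 3/4 is a root, so (4y - 3) divides it; the quotient is y**2 + y + 20.
The quadratic y**2 + y + 20 has discriminant -79 < 0 and is irreducible over ℤ.

(4y - 3)(y + 5)(y - 3)(y**2 + y + 20)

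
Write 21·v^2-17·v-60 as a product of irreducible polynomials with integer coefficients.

Need a pair with product 21·(-60) = -1260 and sum -17: that's 28 and -45.
Split the middle term: 21·v^2+28·v - 45·v-60 = 7·v·(3·v+4) - 15·(3·v+4).

(3·v+4)·(7·v-15)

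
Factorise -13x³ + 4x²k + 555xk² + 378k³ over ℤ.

-(x - 7k)(x + 6k)(13x + 9k)

Group: 13x(-x² + xk + 42k²) + 9k(-x² + xk + 42k²); both groups contain (-x² + xk + 42k²), so (13x + 9k) is a factor with cofactor -x² + xk + 42k².
The cofactor groups again: -x² + xk + 42k² = -x(x - 7k) - 6k(x - 7k); both groups contain (x - 7k), giving -(x + 6k)(x - 7k).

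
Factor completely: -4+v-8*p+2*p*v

(2*p+1)*(v-4)

Group as (2*p*v-8*p) + (v-4) = 2*p*(v-4) + (v-4).
Both groups share the factor (v-4).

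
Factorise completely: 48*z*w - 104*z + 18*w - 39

(6*w - 13)*(8*z + 3)

Group as (48*z*w - 104*z) + (18*w - 39) = 8*z*(6*w - 13) + 3*(6*w - 13).
Both groups share the factor (6*w - 13).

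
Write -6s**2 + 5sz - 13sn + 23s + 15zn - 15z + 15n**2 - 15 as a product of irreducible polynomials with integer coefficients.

Group: -6s(s + 3n - 3) + (5z + 5n + 5)(s + 3n - 3); both groups contain (s + 3n - 3).

-(6s - 5z - 5n - 5)(s + 3n - 3)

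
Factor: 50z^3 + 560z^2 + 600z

Pull out the common factor 10z, then factor the remaining trinomial.

10z(5z + 6)(z + 10)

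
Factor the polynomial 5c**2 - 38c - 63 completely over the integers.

Need a pair with product 5·(-63) = -315 and sum -38: that's -45 and 7.
Split the middle term: 5c**2 - 45c + 7c - 63 = 5c(c - 9) + 7(c - 9).

(5c + 7)(c - 9)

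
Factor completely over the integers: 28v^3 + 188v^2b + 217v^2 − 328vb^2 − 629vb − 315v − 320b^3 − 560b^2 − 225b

Group: 7v(4v^2 + 24vb + 31v − 64b^2 − 112b − 45) + 5b(4v^2 + 24vb + 31v − 64b^2 − 112b − 45); both groups contain (4v^2 + 24vb + 31v − 64b^2 − 112b − 45), so (7v + 5b) is a factor with cofactor 4v^2 + 24vb + 31v − 64b^2 − 112b − 45.
The cofactor groups again: 4v^2 + 24vb + 31v − 64b^2 − 112b − 45 = 4v(v + 8b + 9) + (−8b − 5)(v + 8b + 9); both groups contain (v + 8b + 9), giving (4v − 8b − 5)(v + 8b + 9).

(4v − 8b − 5)(7v + 5b)(v + 8b + 9)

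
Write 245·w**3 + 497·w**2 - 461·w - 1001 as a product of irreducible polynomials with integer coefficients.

(5·w - 7)·(7·w + 11)·(7·w + 13)

Trying the rational-root candidates, w = -11/7 is a root, so (7·w + 11) divides it; the quotient is 35·w**2 + 16·w - 91.
The remaining quadratic factors as (5·w - 7)(7·w + 13).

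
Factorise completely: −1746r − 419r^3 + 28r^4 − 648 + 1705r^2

(4r − 9)(7r + 2)(r − 4)(r − 9)

Among the possible rational roots, r = 4 is a root, giving the factor (r − 4) and quotient 28r^3 − 307r^2 + 477r + 162.
Continuing, r = 9/4 is a root, giving the factor (4r − 9) and quotient 7r^2 − 61r − 18.
The remaining quadratic factors as (r − 9)(7r + 2).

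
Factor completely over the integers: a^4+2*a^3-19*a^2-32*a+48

Testing divisors of the constant over divisors of the leading coefficient, a = -4 is a root, so (a+4) divides it; the quotient is a^3-2*a^2-11*a+12.
Then a = 4 is a root, giving the factor (a-4) and quotient a^2+2*a-3.
The remaining quadratic factors as (a+3)(a-1).

(a+3)*(a+4)*(a-1)*(a-4)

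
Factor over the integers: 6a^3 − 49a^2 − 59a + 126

(6a − 7)(a + 2)(a − 9)

Testing divisors of the constant over divisors of the leading coefficient, a = 7/6 is a root, so (6a − 7) is a factor; dividing leaves a^2 − 7a − 18.
The remaining quadratic factors as (a − 9)(a + 2).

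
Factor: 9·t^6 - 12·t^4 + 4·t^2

Factor out t^2 first: what remains is 9·t^4 - 12·t^2 + 4.
Recognize a perfect-square trinomial with the parts 2 and 3·t^2.

t^2·(3·t^2 - 2)^2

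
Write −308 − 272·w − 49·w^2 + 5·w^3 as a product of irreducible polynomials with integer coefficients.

(5·w + 11)·(w + 2)·(w − 14)

Among the possible rational roots, w = −11/5 is a root, so (5·w + 11) divides it; the quotient is w^2 − 12·w − 28.
The remaining quadratic factors as (w + 2)(w − 14).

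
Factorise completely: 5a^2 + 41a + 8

Need a pair with product 5·8 = 40 and sum 41: that's 1 and 40.
Split the middle term: 5a^2 + a + 40a + 8 = a(5a + 1) + 8(5a + 1).

(5a + 1)(a + 8)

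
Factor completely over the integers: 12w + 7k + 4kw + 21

Group as (4kw + 7k) + (12w + 21) = k(4w + 7) + 3(4w + 7).
Both groups share the factor (4w + 7).

(4w + 7)(k + 3)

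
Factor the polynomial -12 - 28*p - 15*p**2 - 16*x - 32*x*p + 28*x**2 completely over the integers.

(2*x - 3*p - 2)*(14*x + 5*p + 6)

Group: 2*x*(14*x + 5*p + 6) + (-3*p - 2)*(14*x + 5*p + 6); both groups contain (14*x + 5*p + 6).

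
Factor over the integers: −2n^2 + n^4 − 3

(n^2 + 1)(n^2 − 3)

Substitute u = n^2 to get a quadratic in u, then factor.
n^2 + 1 is irreducible over ℤ (sum of squares).
n^2 − 3 is irreducible over ℤ (3 is not a perfect square).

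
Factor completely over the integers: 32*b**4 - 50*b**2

Pull out the common factor 2*b**2; 16*b**2 - 25 is a difference of squares.

2*b**2*(4*b + 5)*(4*b - 5)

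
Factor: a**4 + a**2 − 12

(a**2 + 4)(a**2 − 3)

Substitute u = a**2 to get a quadratic in u, then factor.
a**2 − 3 is irreducible over ℤ (3 is not a perfect square).
a**2 + 4 is irreducible over ℤ (sum of squares).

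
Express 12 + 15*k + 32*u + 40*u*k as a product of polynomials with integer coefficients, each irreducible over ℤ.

(5*k + 4)*(8*u + 3)

Group as (40*u*k + 32*u) + (15*k + 12) = 8*u*(5*k + 4) + 3*(5*k + 4).
Both groups share the factor (5*k + 4).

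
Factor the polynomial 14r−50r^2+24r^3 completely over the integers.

2r(3r−1)(4r−7)

Pull out the common factor 2r, then factor the remaining trinomial.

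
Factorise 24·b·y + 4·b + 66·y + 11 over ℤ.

(4·b + 11)·(6·y + 1)

Group as (24·b·y + 4·b) + (66·y + 11) = 4·b·(6·y + 1) + 11·(6·y + 1).
Both groups share the factor (6·y + 1).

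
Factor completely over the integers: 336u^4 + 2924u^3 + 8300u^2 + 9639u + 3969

(2u + 9)(4u + 7)(6u + 7)(7u + 9)

Among the possible rational roots, u = −7/4 is a root, giving the factor (4u + 7) and quotient 84u^3 + 584u^2 + 1053u + 567.
Next, u = −9/2 is a root, so (2u + 9) divides it; the quotient is 42u^2 + 103u + 63.
The remaining quadratic factors as (6u + 7)(7u + 9).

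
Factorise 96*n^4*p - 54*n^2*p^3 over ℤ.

Every term has a factor of 6*n^2*p. Then 16*n^2 - 9*p^2 = (4*n)² − (3*p)².

6*n^2*p*(4*n + 3*p)*(4*n - 3*p)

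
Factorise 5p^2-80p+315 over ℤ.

5(p-7)(p-9)

Pull out the common factor 5, then factor the remaining trinomial.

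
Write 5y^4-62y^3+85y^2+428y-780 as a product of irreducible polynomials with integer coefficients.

(5y+13)(y-10)(y-2)(y-3)

Among the possible rational roots, y = 10 is a root, so (y-10) divides it; the quotient is 5y^3-12y^2-35y+78.
Continuing, y = -13/5 is a root, so (5y+13) divides it; the quotient is y^2-5y+6.
The remaining quadratic factors as (y-2)(y-3).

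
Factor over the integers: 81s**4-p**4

Difference of squares twice: with A = 3s and B = p, A⁴ − B⁴ = (A² − B²)(A² + B²), and A² − B² factors again.

(3s-p)(3s+p)(9s**2+p**2)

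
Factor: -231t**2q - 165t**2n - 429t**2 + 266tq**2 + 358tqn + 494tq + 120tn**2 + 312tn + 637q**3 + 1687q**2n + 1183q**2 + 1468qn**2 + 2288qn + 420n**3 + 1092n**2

Group: 3t(-77tq - 55tn - 143t - 91q**2 - 163qn - 169q - 70n**2 - 182n) + (-7q - 6n)(-77tq - 55tn - 143t - 91q**2 - 163qn - 169q - 70n**2 - 182n); both groups contain (-77tq - 55tn - 143t - 91q**2 - 163qn - 169q - 70n**2 - 182n), so (3t - 7q - 6n) is a factor with cofactor -77tq - 55tn - 143t - 91q**2 - 163qn - 169q - 70n**2 - 182n.
The cofactor groups again: -77tq - 55tn - 143t - 91q**2 - 163qn - 169q - 70n**2 - 182n = -11t(7q + 5n + 13) + (-13q - 14n)(7q + 5n + 13); both groups contain (7q + 5n + 13), giving -(11t + 13q + 14n)(7q + 5n + 13).

-(3t - 7q - 6n)(11t + 13q + 14n)(7q + 5n + 13)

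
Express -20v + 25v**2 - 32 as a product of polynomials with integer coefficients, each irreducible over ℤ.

Need a pair with product 25·(-32) = -800 and sum -20: that's -40 and 20.
Split the middle term: 25v**2 - 40v + 20v - 32 = 5v(5v - 8) + 4(5v - 8).

(5v + 4)(5v - 8)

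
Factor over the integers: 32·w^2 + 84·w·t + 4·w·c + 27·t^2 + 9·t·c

(4·w + 9·t)·(8·w + 3·t + c)

Group: 8·w·(4·w + 9·t) + (3·t + c)·(4·w + 9·t); both groups contain (4·w + 9·t).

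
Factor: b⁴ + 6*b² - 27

(b² + 9)*(b² - 3)

Substitute u = b² to get a quadratic in u, then factor.
b² + 9 is irreducible over ℤ (sum of squares).
b² - 3 is irreducible over ℤ (3 is not a perfect square).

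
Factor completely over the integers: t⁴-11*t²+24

Substitute u = t² to get a quadratic in u, then factor.
t²-3 is irreducible over ℤ (3 is not a perfect square).
t²-8 is irreducible over ℤ (8 is not a perfect square).

(t²-3)*(t²-8)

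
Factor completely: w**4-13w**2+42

Substitute u = w**2 to get a quadratic in u, then factor.
w**2-6 is irreducible over ℤ (6 is not a perfect square).
w**2-7 is irreducible over ℤ (7 is not a perfect square).

(w**2-6)(w**2-7)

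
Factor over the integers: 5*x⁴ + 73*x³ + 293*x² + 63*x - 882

Trying the rational-root candidates, x = -3 is a root, giving the factor (x + 3) and quotient 5*x³ + 58*x² + 119*x - 294.
Then x = -7 is a root, so (x + 7) is a factor; dividing leaves 5*x² + 23*x - 42.
The remaining quadratic factors as (x + 6)(5*x - 7).

(5*x - 7)*(x + 3)*(x + 6)*(x + 7)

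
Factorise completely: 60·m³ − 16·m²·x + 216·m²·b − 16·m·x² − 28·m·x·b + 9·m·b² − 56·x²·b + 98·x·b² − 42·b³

Group: 6·m·(10·m² + 4·m·x + 31·m·b + 14·x·b − 14·b²) + (−4·x + 3·b)·(10·m² + 4·m·x + 31·m·b + 14·x·b − 14·b²); both groups contain (10·m² + 4·m·x + 31·m·b + 14·x·b − 14·b²), so (6·m − 4·x + 3·b) is a factor with cofactor 10·m² + 4·m·x + 31·m·b + 14·x·b − 14·b².
The cofactor groups again: 10·m² + 4·m·x + 31·m·b + 14·x·b − 14·b² = 5·m·(2·m + 7·b) + (2·x − 2·b)·(2·m + 7·b); both groups contain (2·m + 7·b), giving (5·m + 2·x − 2·b)·(2·m + 7·b).

(5·m + 2·x − 2·b)·(6·m − 4·x + 3·b)·(2·m + 7·b)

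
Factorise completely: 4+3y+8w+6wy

(2w+1)(3y+4)

Group as (6wy+8w) + (3y+4) = 2w(3y+4) + (3y+4).
Both groups share the factor (3y+4).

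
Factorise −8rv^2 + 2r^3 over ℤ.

Factor out 2r, leaving r^2 − 4v^2, which is a difference of two squares.

2r(r + 2v)(r − 2v)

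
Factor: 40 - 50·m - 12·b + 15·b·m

Group as (15·b·m - 12·b) + (-50·m + 40) = 3·b·(5·m - 4) - 10·(5·m - 4).
Both groups share the factor (5·m - 4).

(3·b - 10)·(5·m - 4)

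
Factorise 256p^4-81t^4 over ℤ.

(4p+3t)(4p-3t)(16p^2+9t^2)

Write as (16p^2)² − (9t^2)², then factor 16p^2-9t^2 once more.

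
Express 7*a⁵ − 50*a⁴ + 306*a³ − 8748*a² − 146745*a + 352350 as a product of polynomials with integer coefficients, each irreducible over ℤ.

Trying the rational-root candidates, a = 15 is a root, so (a − 15) divides it; the quotient is 7*a⁴ + 55*a³ + 1131*a² + 8217*a − 23490.
Continuing, a = 15/7 is a root, so (7*a − 15) is a factor; dividing leaves a³ + 10*a² + 183*a + 1566.
Next, a = −9 is a root, so (a + 9) divides it; the quotient is a² + a + 174.
The quadratic a² + a + 174 has discriminant −695 < 0 and is irreducible over ℤ.

(7*a − 15)*(a + 9)*(a − 15)*(a² + a + 174)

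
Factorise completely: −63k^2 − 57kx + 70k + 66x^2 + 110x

−(7k + 11x)(9k − 6x − 10)

Group: −9k(7k + 11x) + (6x + 10)(7k + 11x); both groups contain (7k + 11x).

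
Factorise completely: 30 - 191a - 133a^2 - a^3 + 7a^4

(7a - 1)(a + 2)(a + 3)(a - 5)

Trying the rational-root candidates, a = 1/7 is a root, so (7a - 1) divides it; the quotient is a^3 - 19a - 30.
Next, a = -2 is a root, so (a + 2) divides it; the quotient is a^2 - 2a - 15.
The remaining quadratic factors as (a + 3)(a - 5).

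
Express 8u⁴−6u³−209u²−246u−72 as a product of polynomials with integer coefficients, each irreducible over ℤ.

(2u+1)(4u+3)(u+4)(u−6)

By the rational root theorem, u = −4 is a root, giving the factor (u+4) and quotient 8u³−38u²−57u−18.
Next, u = 6 is a root, so (u−6) divides it; the quotient is 8u²+10u+3.
The remaining quadratic factors as (2u+1)(4u+3).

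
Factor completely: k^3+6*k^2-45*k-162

By the rational root theorem, k = -9 is a root, so (k+9) is a factor; dividing leaves k^2-3*k-18.
The remaining quadratic factors as (k-6)(k+3).

(k+3)*(k+9)*(k-6)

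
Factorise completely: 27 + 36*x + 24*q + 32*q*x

(4*x + 3)*(8*q + 9)

Group as (32*q*x + 24*q) + (36*x + 27) = 8*q*(4*x + 3) + 9*(4*x + 3).
Both groups share the factor (4*x + 3).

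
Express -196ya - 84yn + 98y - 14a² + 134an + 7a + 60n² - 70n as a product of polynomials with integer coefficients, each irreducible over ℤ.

Group: -14y(14a + 6n - 7) + (-a + 10n)(14a + 6n - 7); both groups contain (14a + 6n - 7).

-(14a + 6n - 7)(14y + a - 10n)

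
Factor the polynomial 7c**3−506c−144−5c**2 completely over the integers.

(7c+2)(c+8)(c−9)

Testing divisors of the constant over divisors of the leading coefficient, c = −2/7 is a root, so (7c+2) divides it; the quotient is c**2−c−72.
The remaining quadratic factors as (c+8)(c−9).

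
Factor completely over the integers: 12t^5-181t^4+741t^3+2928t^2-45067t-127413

Among the possible rational roots, t = -13/4 is a root, so (4t+13) divides it; the quotient is 3t^4-55t^3+364t^2-451t-9801.
Next, t = 11 is a root, so (t-11) divides it; the quotient is 3t^3-22t^2+122t+891.
Then t = -11/3 is a root, giving the factor (3t+11) and quotient t^2-11t+81.
The quadratic t^2-11t+81 has discriminant -203 < 0 and is irreducible over ℤ.

(3t+11)(4t+13)(t-11)(t^2-11t+81)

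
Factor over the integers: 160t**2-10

Pull out the common factor 10; 16t**2-1 is a difference of squares.

10(4t+1)(4t-1)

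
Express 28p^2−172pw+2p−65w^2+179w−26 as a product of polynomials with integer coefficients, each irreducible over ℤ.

(14p+5w−13)(2p−13w+2)

Group: 2p(14p+5w−13) + (−13w+2)(14p+5w−13); both groups contain (14p+5w−13).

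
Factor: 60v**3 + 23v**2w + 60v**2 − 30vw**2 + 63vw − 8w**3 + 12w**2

(3v − 2w + 3)(4v + w)(5v + 4w)

Group: 4v(15v**2 + 2vw + 15v − 8w**2 + 12w) + w(15v**2 + 2vw + 15v − 8w**2 + 12w); both groups contain (15v**2 + 2vw + 15v − 8w**2 + 12w), so (4v + w) is a factor with cofactor 15v**2 + 2vw + 15v − 8w**2 + 12w.
The cofactor groups again: 15v**2 + 2vw + 15v − 8w**2 + 12w = 3v(5v + 4w) + (−2w + 3)(5v + 4w); both groups contain (5v + 4w), giving (3v − 2w + 3)(5v + 4w).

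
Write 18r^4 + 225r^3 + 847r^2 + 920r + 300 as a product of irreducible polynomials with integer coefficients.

Among the possible rational roots, r = -5 is a root, giving the factor (r + 5) and quotient 18r^3 + 135r^2 + 172r + 60.
Continuing, r = -6 is a root, so (r + 6) divides it; the quotient is 18r^2 + 27r + 10.
The remaining quadratic factors as (3r + 2)(6r + 5).

(3r + 2)(6r + 5)(r + 5)(r + 6)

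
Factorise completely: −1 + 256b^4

(4b + 1)(4b − 1)(16b^2 + 1)

(4b)⁴ − (1)⁴ = ((4b)² − (1)²)((4b)² + (1)²); the first factor splits again, the second (16b^2 + 1) is irreducible.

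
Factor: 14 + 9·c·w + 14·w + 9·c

Group as (9·c·w + 9·c) + (14·w + 14) = 9·c·(w + 1) + 14·(w + 1).
Both groups share the factor (w + 1).

(9·c + 14)·(w + 1)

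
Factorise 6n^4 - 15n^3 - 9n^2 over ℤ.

Pull out the common factor 3n^2, then factor the remaining trinomial.

3n^2(2n + 1)(n - 3)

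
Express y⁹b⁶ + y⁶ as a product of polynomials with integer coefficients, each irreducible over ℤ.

Every term has a factor of y⁶; factoring it out leaves y³b⁶ + 1.
Recognize a sum of cubes with the parts 1 and yb².

y⁶(yb² + 1)(y²b⁴ - yb² + 1)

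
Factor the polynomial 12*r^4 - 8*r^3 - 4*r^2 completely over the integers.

4*r^2*(3*r + 1)*(r - 1)

Pull out the common factor 4*r^2, then factor the remaining trinomial.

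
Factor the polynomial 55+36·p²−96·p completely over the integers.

(6·p−11)·(6·p−5)

Need a pair with product 36·55 = 1980 and sum −96: that's −30 and −66.
Split the middle term: 36·p²−30·p − 66·p+55 = 6·p·(6·p−5) − 11·(6·p−5).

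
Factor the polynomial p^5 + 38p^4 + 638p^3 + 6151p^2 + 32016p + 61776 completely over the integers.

Among the possible rational roots, p = -12 is a root, so (p + 12) is a factor; dividing leaves p^4 + 26p^3 + 326p^2 + 2239p + 5148.
Next, p = -11 is a root, so (p + 11) is a factor; dividing leaves p^3 + 15p^2 + 161p + 468.
Next, p = -4 is a root, so (p + 4) is a factor; dividing leaves p^2 + 11p + 117.
The quadratic p^2 + 11p + 117 has discriminant -347 < 0 and is irreducible over ℤ.

(p + 11)(p + 12)(p + 4)(p^2 + 11p + 117)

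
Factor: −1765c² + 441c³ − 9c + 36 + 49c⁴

By the rational root theorem, c = −12 is a root, so (c + 12) divides it; the quotient is 49c³ − 147c² − c + 3.
Next, c = 1/7 is a root, giving the factor (7c − 1) and quotient 7c² − 20c − 3.
The remaining quadratic factors as (7c + 1)(c − 3).

(7c + 1)(7c − 1)(c + 12)(c − 3)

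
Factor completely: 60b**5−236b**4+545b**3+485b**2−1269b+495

(2b+3)(5b−3)(6b−5)(b**2−4b+11)

Trying the rational-root candidates, b = −3/2 is a root, giving the factor (2b+3) and quotient 30b**4−163b**3+517b**2−533b+165.
Then b = 3/5 is a root, so (5b−3) divides it; the quotient is 6b**3−29b**2+86b−55.
Next, b = 5/6 is a root, so (6b−5) divides it; the quotient is b**2−4b+11.
The quadratic b**2−4b+11 has discriminant −28 < 0 and is irreducible over ℤ.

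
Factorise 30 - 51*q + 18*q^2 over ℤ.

Pull out the common factor 3, then factor the remaining trinomial.

3*(6*q - 5)*(q - 2)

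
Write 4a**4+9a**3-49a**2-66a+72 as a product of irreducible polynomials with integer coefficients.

Testing divisors of the constant over divisors of the leading coefficient, a = 3 is a root, giving the factor (a-3) and quotient 4a**3+21a**2+14a-24.
Continuing, a = -4 is a root, so (a+4) is a factor; dividing leaves 4a**2+5a-6.
The remaining quadratic factors as (4a-3)(a+2).

(4a-3)(a+2)(a+4)(a-3)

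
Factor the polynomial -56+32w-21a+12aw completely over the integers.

Group as (12aw-21a) + (32w-56) = 3a(4w-7) + 8(4w-7).
Both groups share the factor (4w-7).

(3a+8)(4w-7)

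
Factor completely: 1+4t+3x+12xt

Group as (12xt+3x) + (4t+1) = 3x(4t+1) + (4t+1).
Both groups share the factor (4t+1).

(3x+1)(4t+1)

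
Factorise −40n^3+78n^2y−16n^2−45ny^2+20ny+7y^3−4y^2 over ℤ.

Group: 10n(−4n^2+5ny−y^2) + (−7y+4)(−4n^2+5ny−y^2); both groups contain (−4n^2+5ny−y^2), so (10n−7y+4) is a factor with cofactor −4n^2+5ny−y^2.
The cofactor groups again: −4n^2+5ny−y^2 = −4n(n−y) + y(n−y); both groups contain (n−y), giving −(4n−y)(n−y).

−(10n−7y+4)(4n−y)(n−y)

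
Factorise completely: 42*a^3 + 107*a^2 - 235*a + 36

Among the possible rational roots, a = 9/7 is a root, giving the factor (7*a - 9) and quotient 6*a^2 + 23*a - 4.
The remaining quadratic factors as (a + 4)(6*a - 1).

(6*a - 1)*(7*a - 9)*(a + 4)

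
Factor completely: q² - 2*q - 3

(q + 1)*(q - 3)

Two integers with product -3 and sum -2 are -3 and 1.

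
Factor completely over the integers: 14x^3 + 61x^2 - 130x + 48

(2x - 1)(7x - 8)(x + 6)

Among the possible rational roots, x = 8/7 is a root, so (7x - 8) divides it; the quotient is 2x^2 + 11x - 6.
The remaining quadratic factors as (x + 6)(2x - 1).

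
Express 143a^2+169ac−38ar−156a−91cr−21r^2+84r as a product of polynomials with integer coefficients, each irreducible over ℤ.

Group: 13a(11a+13c+3r−12) − 7r(11a+13c+3r−12); both groups contain (11a+13c+3r−12).

(11a+13c+3r−12)(13a−7r)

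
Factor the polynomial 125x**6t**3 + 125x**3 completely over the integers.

125x**3(xt + 1)(x**2t**2 - xt + 1)

Pull out the common factor 125x**3, leaving x**3t**3 + 1.
Recognize a sum of cubes with the parts 1 and xt.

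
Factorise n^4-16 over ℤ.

Difference of squares twice: with A = n and B = 2, A⁴ − B⁴ = (A² − B²)(A² + B²), and A² − B² factors again.

(n+2)(n-2)(n^2+4)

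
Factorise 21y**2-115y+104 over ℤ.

Need a pair with product 21·104 = 2184 and sum -115: that's -24 and -91.
Split the middle term: 21y**2-24y - 91y+104 = 3y(7y-8) - 13(7y-8).

(3y-13)(7y-8)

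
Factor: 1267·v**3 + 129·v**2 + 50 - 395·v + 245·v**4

Testing divisors of the constant over divisors of the leading coefficient, v = -5 is a root, so (v + 5) divides it; the quotient is 245·v**3 + 42·v**2 - 81·v + 10.
Continuing, v = 2/5 is a root, giving the factor (5·v - 2) and quotient 49·v**2 + 28·v - 5.
The remaining quadratic factors as (7·v - 1)(7·v + 5).

(5·v - 2)·(7·v + 5)·(7·v - 1)·(v + 5)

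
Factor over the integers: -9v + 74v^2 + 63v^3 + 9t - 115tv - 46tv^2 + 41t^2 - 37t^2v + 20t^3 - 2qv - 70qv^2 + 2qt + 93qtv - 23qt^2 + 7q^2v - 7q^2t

-(7q - 5t - 7v - 9)(q + 4t - 9v + 1)(t - v)

Group: 7q(-qt + qv - 4t^2 + 13tv - t - 9v^2 + v) + (-5t - 7v - 9)(-qt + qv - 4t^2 + 13tv - t - 9v^2 + v); both groups contain (-qt + qv - 4t^2 + 13tv - t - 9v^2 + v), so (7q - 5t - 7v - 9) is a factor with cofactor -qt + qv - 4t^2 + 13tv - t - 9v^2 + v.
The cofactor groups again: -qt + qv - 4t^2 + 13tv - t - 9v^2 + v = -t(q + 4t - 9v + 1) + v(q + 4t - 9v + 1); both groups contain (q + 4t - 9v + 1), giving -(t - v)(q + 4t - 9v + 1).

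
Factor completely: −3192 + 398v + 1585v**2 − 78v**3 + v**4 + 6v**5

(2v + 3)(3v − 4)(v + 7)(v**2 − 7v + 38)

Among the possible rational roots, v = −7 is a root, giving the factor (v + 7) and quotient 6v**4 − 41v**3 + 209v**2 + 122v − 456.
Then v = 4/3 is a root, so (3v − 4) divides it; the quotient is 2v**3 − 11v**2 + 55v + 114.
Then v = −3/2 is a root, giving the factor (2v + 3) and quotient v**2 − 7v + 38.
The quadratic v**2 − 7v + 38 has discriminant −103 < 0 and is irreducible over ℤ.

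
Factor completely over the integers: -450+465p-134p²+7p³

(7p-15)(p-15)(p-2)

Testing divisors of the constant over divisors of the leading coefficient, p = 2 is a root, so (p-2) divides it; the quotient is 7p²-120p+225.
The remaining quadratic factors as (7p-15)(p-15).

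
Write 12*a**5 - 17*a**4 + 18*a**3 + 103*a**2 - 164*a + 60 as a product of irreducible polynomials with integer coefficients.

(3*a - 2)*(4*a - 3)*(a + 2)*(a**2 - 2*a + 5)

Among the possible rational roots, a = 3/4 is a root, so (4*a - 3) is a factor; dividing leaves 3*a**4 - 2*a**3 + 3*a**2 + 28*a - 20.
Then a = 2/3 is a root, so (3*a - 2) divides it; the quotient is a**3 + a + 10.
Then a = -2 is a root, so (a + 2) is a factor; dividing leaves a**2 - 2*a + 5.
The quadratic a**2 - 2*a + 5 has discriminant -16 < 0 and is irreducible over ℤ.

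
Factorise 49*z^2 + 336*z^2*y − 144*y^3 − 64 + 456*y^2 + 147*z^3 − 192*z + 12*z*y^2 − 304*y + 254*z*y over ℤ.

(7*z − 4*y + 8)*(3*z + 6*y + 1)*(7*z + 6*y − 8)

Group: 3*z*(49*z^2 + 14*z*y − 24*y^2 + 80*y − 64) + (6*y + 1)*(49*z^2 + 14*z*y − 24*y^2 + 80*y − 64); both groups contain (49*z^2 + 14*z*y − 24*y^2 + 80*y − 64), so (3*z + 6*y + 1) is a factor with cofactor 49*z^2 + 14*z*y − 24*y^2 + 80*y − 64.
The cofactor groups again: 49*z^2 + 14*z*y − 24*y^2 + 80*y − 64 = 7*z*(7*z − 4*y + 8) + (6*y − 8)*(7*z − 4*y + 8); both groups contain (7*z − 4*y + 8), giving (7*z + 6*y − 8)*(7*z − 4*y + 8).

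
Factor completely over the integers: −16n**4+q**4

(q−2n)(q+2n)(q**2+4n**2)

(q)⁴ − (2n)⁴ = ((q)² − (2n)²)((q)² + (2n)²); the first factor splits again, the second (q**2+4n**2) is irreducible.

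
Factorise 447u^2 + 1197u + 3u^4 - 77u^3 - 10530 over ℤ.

(3u + 13)(u - 15)(u - 6)(u - 9)

By the rational root theorem, u = 9 is a root, giving the factor (u - 9) and quotient 3u^3 - 50u^2 - 3u + 1170.
Continuing, u = 6 is a root, giving the factor (u - 6) and quotient 3u^2 - 32u - 195.
The remaining quadratic factors as (3u + 13)(u - 15).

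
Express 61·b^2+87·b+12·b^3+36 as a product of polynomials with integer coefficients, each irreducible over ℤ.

(3·b+4)·(4·b+3)·(b+3)

By the rational root theorem, b = -3/4 is a root, giving the factor (4·b+3) and quotient 3·b^2+13·b+12.
The remaining quadratic factors as (b+3)(3·b+4).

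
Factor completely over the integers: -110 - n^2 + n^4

(n^2 + 10)·(n^2 - 11)

Substitute u = n^2 to get a quadratic in u, then factor.
n^2 - 11 is irreducible over ℤ (11 is not a perfect square).
n^2 + 10 is irreducible over ℤ (always positive, so no real roots).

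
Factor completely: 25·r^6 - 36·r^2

Every term has a factor of r^2; factoring it out leaves 25·r^4 - 36.
Recognize a difference of squares with the parts 5·r^2 and 6.

r^2·(5·r^2 + 6)·(5·r^2 - 6)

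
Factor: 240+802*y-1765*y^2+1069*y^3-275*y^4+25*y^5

(5*y+1)*(5*y-6)*(y-5)*(y^2-5*y+8)

Among the possible rational roots, y = -1/5 is a root, giving the factor (5*y+1) and quotient 5*y^4-56*y^3+225*y^2-398*y+240.
Next, y = 5 is a root, so (y-5) is a factor; dividing leaves 5*y^3-31*y^2+70*y-48.
Continuing, y = 6/5 is a root, giving the factor (5*y-6) and quotient y^2-5*y+8.
The quadratic y^2-5*y+8 has discriminant -7 < 0 and is irreducible over ℤ.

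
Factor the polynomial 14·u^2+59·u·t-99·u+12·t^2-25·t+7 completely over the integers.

Group: u·(14·u+3·t-1) + (4·t-7)·(14·u+3·t-1); both groups contain (14·u+3·t-1).

(14·u+3·t-1)·(u+4·t-7)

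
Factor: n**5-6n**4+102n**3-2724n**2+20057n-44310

By the rational root theorem, n = 6 is a root, so (n-6) divides it; the quotient is n**4+102n**2-2112n+7385.
Continuing, n = 7 is a root, giving the factor (n-7) and quotient n**3+7n**2+151n-1055.
Continuing, n = 5 is a root, giving the factor (n-5) and quotient n**2+12n+211.
The quadratic n**2+12n+211 has discriminant -700 < 0 and is irreducible over ℤ.

(n-5)(n-6)(n-7)(n**2+12n+211)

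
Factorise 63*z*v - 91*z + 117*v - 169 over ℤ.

Group as (63*z*v - 91*z) + (117*v - 169) = 7*z*(9*v - 13) + 13*(9*v - 13).
Both groups share the factor (9*v - 13).

(7*z + 13)*(9*v - 13)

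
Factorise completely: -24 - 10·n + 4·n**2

Pull out the common factor 2, then factor the remaining trinomial.

2·(2·n + 3)·(n - 4)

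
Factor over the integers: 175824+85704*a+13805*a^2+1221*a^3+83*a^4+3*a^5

Testing divisors of the constant over divisors of the leading coefficient, a = −9 is a root, so (a+9) is a factor; dividing leaves 3*a^4+56*a^3+717*a^2+7352*a+19536.
Next, a = −11/3 is a root, so (3*a+11) is a factor; dividing leaves a^3+15*a^2+184*a+1776.
Continuing, a = −12 is a root, so (a+12) is a factor; dividing leaves a^2+3*a+148.
The quadratic a^2+3*a+148 has discriminant −583 < 0 and is irreducible over ℤ.

(3*a+11)*(a+12)*(a+9)*(a^2+3*a+148)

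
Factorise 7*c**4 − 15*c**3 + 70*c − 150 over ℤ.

Group as (7*c**4 + 70*c) + (−15*c**3 − 150) = 7*c*(c**3 + 10) − 15*(c**3 + 10).
Both groups share the factor (c**3 + 10).

(7*c − 15)*(c**3 + 10)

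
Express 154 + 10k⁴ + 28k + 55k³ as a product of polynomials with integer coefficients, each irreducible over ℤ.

(2k + 11)(5k³ + 14)

Group as (10k⁴ + 28k) + (55k³ + 154) = 2k(5k³ + 14) + 11(5k³ + 14).
Both groups share the factor (5k³ + 14).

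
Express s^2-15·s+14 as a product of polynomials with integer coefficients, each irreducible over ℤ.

(s-1)·(s-14)

Two integers with product 14 and sum -15 are -14 and -1.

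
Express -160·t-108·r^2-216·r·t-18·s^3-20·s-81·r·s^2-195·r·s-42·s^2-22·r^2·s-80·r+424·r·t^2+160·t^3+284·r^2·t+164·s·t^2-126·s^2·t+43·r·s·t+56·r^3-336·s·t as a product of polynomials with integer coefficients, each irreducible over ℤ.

Group: 2·r·(28·r^2+31·r·s+72·r·t+16·r+6·s^2+52·s·t+4·s+32·t^2+32·t) + (-3·s+5·t-5)·(28·r^2+31·r·s+72·r·t+16·r+6·s^2+52·s·t+4·s+32·t^2+32·t); both groups contain (28·r^2+31·r·s+72·r·t+16·r+6·s^2+52·s·t+4·s+32·t^2+32·t), so (2·r-3·s+5·t-5) is a factor with cofactor 28·r^2+31·r·s+72·r·t+16·r+6·s^2+52·s·t+4·s+32·t^2+32·t.
The cofactor groups again: 28·r^2+31·r·s+72·r·t+16·r+6·s^2+52·s·t+4·s+32·t^2+32·t = 4·r·(7·r+6·s+4·t+4) + (s+8·t)·(7·r+6·s+4·t+4); both groups contain (7·r+6·s+4·t+4), giving (4·r+s+8·t)·(7·r+6·s+4·t+4).

(2·r-3·s+5·t-5)·(4·r+s+8·t)·(7·r+6·s+4·t+4)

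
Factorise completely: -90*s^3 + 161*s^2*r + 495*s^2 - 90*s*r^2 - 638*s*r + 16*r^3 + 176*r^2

-(5*s - 2*r)*(9*s - 8*r)*(2*s - r - 11)

Group: 2*s*(-45*s^2 + 58*s*r - 16*r^2) + (-r - 11)*(-45*s^2 + 58*s*r - 16*r^2); both groups contain (-45*s^2 + 58*s*r - 16*r^2), so (2*s - r - 11) is a factor with cofactor -45*s^2 + 58*s*r - 16*r^2.
The cofactor groups again: -45*s^2 + 58*s*r - 16*r^2 = -5*s*(9*s - 8*r) + 2*r*(9*s - 8*r); both groups contain (9*s - 8*r), giving -(5*s - 2*r)*(9*s - 8*r).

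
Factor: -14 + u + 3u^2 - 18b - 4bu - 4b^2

-(2b + 3u + 7)(2b - u + 2)

Group: -2b(2b + 3u + 7) + (u - 2)(2b + 3u + 7); both groups contain (2b + 3u + 7).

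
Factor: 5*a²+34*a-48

Need a pair with product 5·(-48) = -240 and sum 34: that's 40 and -6.
Split the middle term: 5*a²+40*a - 6*a-48 = 5*a*(a+8) - 6*(a+8).

(5*a-6)*(a+8)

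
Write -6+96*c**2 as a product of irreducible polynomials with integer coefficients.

6*(4*c+1)*(4*c-1)

Every term has a factor of 6. Then 16*c**2-1 = (4*c)² − (1)².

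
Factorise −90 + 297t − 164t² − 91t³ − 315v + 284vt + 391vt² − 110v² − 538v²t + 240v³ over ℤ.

(15v − 13t + 10)(8v − 7t + 3)(2v − t − 3)

Group: 8v(30v² − 41vt − 25v + 13t² + 29t − 30) + (−7t + 3)(30v² − 41vt − 25v + 13t² + 29t − 30); both groups contain (30v² − 41vt − 25v + 13t² + 29t − 30), so (8v − 7t + 3) is a factor with cofactor 30v² − 41vt − 25v + 13t² + 29t − 30.
The cofactor groups again: 30v² − 41vt − 25v + 13t² + 29t − 30 = 15v(2v − t − 3) + (−13t + 10)(2v − t − 3); both groups contain (2v − t − 3), giving (15v − 13t + 10)(2v − t − 3).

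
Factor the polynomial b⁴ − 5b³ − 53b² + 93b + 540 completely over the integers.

Trying the rational-root candidates, b = −5 is a root, so (b + 5) divides it; the quotient is b³ − 10b² − 3b + 108.
Next, b = −3 is a root, giving the factor (b + 3) and quotient b² − 13b + 36.
The remaining quadratic factors as (b − 4)(b − 9).

(b + 3)(b + 5)(b − 4)(b − 9)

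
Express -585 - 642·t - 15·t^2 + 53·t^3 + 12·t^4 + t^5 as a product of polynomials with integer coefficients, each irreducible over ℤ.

Trying the rational-root candidates, t = -5 is a root, giving the factor (t + 5) and quotient t^4 + 7·t^3 + 18·t^2 - 105·t - 117.
Then t = -1 is a root, so (t + 1) divides it; the quotient is t^3 + 6·t^2 + 12·t - 117.
Continuing, t = 3 is a root, so (t - 3) is a factor; dividing leaves t^2 + 9·t + 39.
The quadratic t^2 + 9·t + 39 has discriminant -75 < 0 and is irreducible over ℤ.

(t + 1)·(t + 5)·(t - 3)·(t^2 + 9·t + 39)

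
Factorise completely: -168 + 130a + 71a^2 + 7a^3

By the rational root theorem, a = -7 is a root, so (a + 7) is a factor; dividing leaves 7a^2 + 22a - 24.
The remaining quadratic factors as (7a - 6)(a + 4).

(7a - 6)(a + 4)(a + 7)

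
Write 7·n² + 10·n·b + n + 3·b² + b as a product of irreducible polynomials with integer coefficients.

Group: n·(7·n + 3·b + 1) + b·(7·n + 3·b + 1); both groups contain (7·n + 3·b + 1).

(7·n + 3·b + 1)·(n + b)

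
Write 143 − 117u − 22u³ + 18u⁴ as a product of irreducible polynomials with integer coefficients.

Group as (18u⁴ − 117u) + (−22u³ + 143) = 9u(2u³ − 13) − 11(2u³ − 13).
Both groups share the factor (2u³ − 13).

(9u − 11)(2u³ − 13)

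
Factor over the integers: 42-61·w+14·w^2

Need a pair with product 14·42 = 588 and sum -61: that's -49 and -12.
Split the middle term: 14·w^2-49·w - 12·w+42 = 7·w·(2·w-7) - 6·(2·w-7).

(2·w-7)·(7·w-6)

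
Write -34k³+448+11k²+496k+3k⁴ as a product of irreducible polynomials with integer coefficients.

(3k+8)(k+1)(k-7)(k-8)

By the rational root theorem, k = -8/3 is a root, so (3k+8) is a factor; dividing leaves k³-14k²+41k+56.
Then k = -1 is a root, so (k+1) divides it; the quotient is k²-15k+56.
The remaining quadratic factors as (k-7)(k-8).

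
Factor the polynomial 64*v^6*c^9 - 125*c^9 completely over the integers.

c^9*(4*v^2 - 5)*(16*v^4 + 20*v^2 + 25)

Factor out c^9 first: what remains is 64*v^6 - 125.
Recognize a difference of cubes with the parts 4*v^2 and 5.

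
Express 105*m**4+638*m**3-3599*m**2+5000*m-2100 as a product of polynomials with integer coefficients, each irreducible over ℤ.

(3*m-5)*(5*m-7)*(7*m-6)*(m+10)

Trying the rational-root candidates, m = 5/3 is a root, so (3*m-5) is a factor; dividing leaves 35*m**3+271*m**2-748*m+420.
Continuing, m = 6/7 is a root, so (7*m-6) is a factor; dividing leaves 5*m**2+43*m-70.
The remaining quadratic factors as (m+10)(5*m-7).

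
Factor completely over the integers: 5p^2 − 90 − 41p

Need a pair with product 5·(−90) = −450 and sum −41: that's 9 and −50.
Split the middle term: 5p^2 + 9p − 50p − 90 = p(5p + 9) − 10(5p + 9).

(5p + 9)(p − 10)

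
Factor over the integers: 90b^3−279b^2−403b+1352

(3b−8)(5b−13)(6b+13)

By the rational root theorem, b = −13/6 is a root, so (6b+13) divides it; the quotient is 15b^2−79b+104.
The remaining quadratic factors as (5b−13)(3b−8).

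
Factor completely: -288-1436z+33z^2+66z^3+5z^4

By the rational root theorem, z = -9 is a root, so (z+9) divides it; the quotient is 5z^3+21z^2-156z-32.
Next, z = 4 is a root, so (z-4) is a factor; dividing leaves 5z^2+41z+8.
The remaining quadratic factors as (z+8)(5z+1).

(5z+1)(z+8)(z+9)(z-4)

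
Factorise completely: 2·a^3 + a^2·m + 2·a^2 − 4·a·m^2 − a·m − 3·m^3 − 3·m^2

(2·a − 3·m)·(a + m)·(a + m + 1)

Group: a·(2·a^2 − a·m − 3·m^2) + (m + 1)·(2·a^2 − a·m − 3·m^2); both groups contain (2·a^2 − a·m − 3·m^2), so (a + m + 1) is a factor with cofactor 2·a^2 − a·m − 3·m^2.
The cofactor groups again: 2·a^2 − a·m − 3·m^2 = a·(2·a − 3·m) + m·(2·a − 3·m); both groups contain (2·a − 3·m), giving (a + m)·(2·a − 3·m).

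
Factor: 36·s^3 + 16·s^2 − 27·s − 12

Group as (36·s^3 − 27·s) + (16·s^2 − 12) = 9·s·(4·s^2 − 3) + 4·(4·s^2 − 3).
Both groups share the factor (4·s^2 − 3).

(9·s + 4)·(4·s^2 − 3)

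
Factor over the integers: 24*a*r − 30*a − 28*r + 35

(4*r − 5)*(6*a − 7)

Group as (24*a*r − 30*a) + (−28*r + 35) = 6*a*(4*r − 5) − 7*(4*r − 5).
Both groups share the factor (4*r − 5).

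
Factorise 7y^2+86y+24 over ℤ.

(7y+2)(y+12)

Need a pair with product 7·24 = 168 and sum 86: that's 84 and 2.
Split the middle term: 7y^2+84y + 2y+24 = 7y(y+12) + 2(y+12).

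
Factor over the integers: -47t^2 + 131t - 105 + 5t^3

By the rational root theorem, t = 7/5 is a root, so (5t - 7) divides it; the quotient is t^2 - 8t + 15.
The remaining quadratic factors as (t - 5)(t - 3).

(5t - 7)(t - 3)(t - 5)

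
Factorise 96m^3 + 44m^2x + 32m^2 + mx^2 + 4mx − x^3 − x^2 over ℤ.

(3m + x + 1)(4m + x)(8m − x)

Group: 8m(12m^2 + 7mx + 4m + x^2 + x) − x(12m^2 + 7mx + 4m + x^2 + x); both groups contain (12m^2 + 7mx + 4m + x^2 + x), so (8m − x) is a factor with cofactor 12m^2 + 7mx + 4m + x^2 + x.
The cofactor groups again: 12m^2 + 7mx + 4m + x^2 + x = 4m(3m + x + 1) + x(3m + x + 1); both groups contain (3m + x + 1), giving (4m + x)(3m + x + 1).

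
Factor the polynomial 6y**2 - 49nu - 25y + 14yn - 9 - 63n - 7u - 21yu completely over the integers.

(2y - 7u - 9)(3y + 7n + 1)

Group: 2y(3y + 7n + 1) + (-7u - 9)(3y + 7n + 1); both groups contain (3y + 7n + 1).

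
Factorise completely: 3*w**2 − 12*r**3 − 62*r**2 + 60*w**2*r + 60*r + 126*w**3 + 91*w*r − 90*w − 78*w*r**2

(3*w − 2*r)*(6*w + 6*r − 5)*(7*w + r + 6)

Group: 7*w*(18*w**2 + 6*w*r − 15*w − 12*r**2 + 10*r) + (r + 6)*(18*w**2 + 6*w*r − 15*w − 12*r**2 + 10*r); both groups contain (18*w**2 + 6*w*r − 15*w − 12*r**2 + 10*r), so (7*w + r + 6) is a factor with cofactor 18*w**2 + 6*w*r − 15*w − 12*r**2 + 10*r.
The cofactor groups again: 18*w**2 + 6*w*r − 15*w − 12*r**2 + 10*r = 6*w*(3*w − 2*r) + (6*r − 5)*(3*w − 2*r); both groups contain (3*w − 2*r), giving (6*w + 6*r − 5)*(3*w − 2*r).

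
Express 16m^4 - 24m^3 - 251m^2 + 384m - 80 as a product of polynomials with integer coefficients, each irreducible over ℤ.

(4m - 1)(4m - 5)(m + 4)(m - 4)

Testing divisors of the constant over divisors of the leading coefficient, m = -4 is a root, giving the factor (m + 4) and quotient 16m^3 - 88m^2 + 101m - 20.
Then m = 1/4 is a root, giving the factor (4m - 1) and quotient 4m^2 - 21m + 20.
The remaining quadratic factors as (m - 4)(4m - 5).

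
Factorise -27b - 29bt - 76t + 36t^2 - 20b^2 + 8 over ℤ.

Group: -4b(5b - 4t + 8) + (-9t + 1)(5b - 4t + 8); both groups contain (5b - 4t + 8).

-(4b + 9t - 1)(5b - 4t + 8)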